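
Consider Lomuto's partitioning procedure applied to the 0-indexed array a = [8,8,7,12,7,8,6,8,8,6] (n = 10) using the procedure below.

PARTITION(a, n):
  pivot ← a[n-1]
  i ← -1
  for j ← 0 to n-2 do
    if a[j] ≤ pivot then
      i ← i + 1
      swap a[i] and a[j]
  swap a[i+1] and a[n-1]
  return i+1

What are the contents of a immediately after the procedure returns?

[6,6,7,12,7,8,8,8,8,8]

pivot = a[9] = 6; i = -1
j=0: a[0]=8 > 6 → no swap
j=1: a[1]=8 > 6 → no swap
j=2: a[2]=7 > 6 → no swap
j=3: a[3]=12 > 6 → no swap
j=4: a[4]=7 > 6 → no swap
j=5: a[5]=8 > 6 → no swap
j=6: a[6]=6 ≤ 6 → i=0, swap a[0],a[6] → [6,8,7,12,7,8,8,8,8,6]
j=7: a[7]=8 > 6 → no swap
j=8: a[8]=8 > 6 → no swap
final swap a[1],a[9] → [6,6,7,12,7,8,8,8,8,8]; return 1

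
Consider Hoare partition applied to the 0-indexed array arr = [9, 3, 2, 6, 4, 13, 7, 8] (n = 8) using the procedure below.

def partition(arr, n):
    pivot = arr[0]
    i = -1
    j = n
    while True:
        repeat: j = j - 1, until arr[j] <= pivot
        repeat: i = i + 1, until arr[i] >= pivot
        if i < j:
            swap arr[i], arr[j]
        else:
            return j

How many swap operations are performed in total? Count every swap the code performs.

pivot = arr[0] = 9; i = -1, j = 8
j→7 (arr[7]=8≤9), i→0 (arr[0]=9≥9); i<j, swap → [8, 3, 2, 6, 4, 13, 7, 9]
j→6 (arr[6]=7≤9), i→5 (arr[5]=13≥9); i<j, swap → [8, 3, 2, 6, 4, 7, 13, 9]
j→5, i→6; i≥j, return j=5. arr = [8, 3, 2, 6, 4, 7, 13, 9]

2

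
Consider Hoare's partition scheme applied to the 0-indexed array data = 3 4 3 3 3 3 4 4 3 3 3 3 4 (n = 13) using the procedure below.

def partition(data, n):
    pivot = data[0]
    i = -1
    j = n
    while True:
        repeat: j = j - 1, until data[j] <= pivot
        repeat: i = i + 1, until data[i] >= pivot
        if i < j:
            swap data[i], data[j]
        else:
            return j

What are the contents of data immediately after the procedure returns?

pivot=3
j stops at 11 (3), i stops at 0 (3); swap ⇒ 3 4 3 3 3 3 4 4 3 3 3 3 4
j stops at 10 (3), i stops at 1 (4); swap ⇒ 3 3 3 3 3 3 4 4 3 3 4 3 4
j stops at 9 (3), i stops at 2 (3); swap ⇒ 3 3 3 3 3 3 4 4 3 3 4 3 4
j stops at 8 (3), i stops at 3 (3); swap ⇒ 3 3 3 3 3 3 4 4 3 3 4 3 4
j stops at 5 (3), i stops at 4 (3); swap ⇒ 3 3 3 3 3 3 4 4 3 3 4 3 4
j stops at 4, i stops at 5; i≥j ⇒ return 4. data=3 3 3 3 3 3 4 4 3 3 4 3 4

3 3 3 3 3 3 4 4 3 3 4 3 4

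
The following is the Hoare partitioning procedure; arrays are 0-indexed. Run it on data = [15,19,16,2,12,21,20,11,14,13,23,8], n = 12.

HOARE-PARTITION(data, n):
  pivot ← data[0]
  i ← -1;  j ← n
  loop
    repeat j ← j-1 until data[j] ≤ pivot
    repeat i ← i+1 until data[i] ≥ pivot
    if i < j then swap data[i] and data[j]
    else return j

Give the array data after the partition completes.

[8,13,14,2,12,11,20,21,16,19,23,15]

pivot=15
j stops at 11 (8), i stops at 0 (15); swap ⇒ [8,19,16,2,12,21,20,11,14,13,23,15]
j stops at 9 (13), i stops at 1 (19); swap ⇒ [8,13,16,2,12,21,20,11,14,19,23,15]
j stops at 8 (14), i stops at 2 (16); swap ⇒ [8,13,14,2,12,21,20,11,16,19,23,15]
j stops at 7 (11), i stops at 5 (21); swap ⇒ [8,13,14,2,12,11,20,21,16,19,23,15]
j stops at 5, i stops at 6; i≥j ⇒ return 5. data=[8,13,14,2,12,11,20,21,16,19,23,15]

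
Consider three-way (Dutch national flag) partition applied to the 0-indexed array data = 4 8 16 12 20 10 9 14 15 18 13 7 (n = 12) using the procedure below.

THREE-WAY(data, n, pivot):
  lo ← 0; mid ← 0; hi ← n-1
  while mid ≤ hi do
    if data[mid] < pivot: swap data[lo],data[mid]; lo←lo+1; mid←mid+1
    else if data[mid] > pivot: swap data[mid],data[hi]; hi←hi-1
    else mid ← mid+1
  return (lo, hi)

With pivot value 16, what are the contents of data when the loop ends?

lo=0 mid=0 hi=11
4<16: swap(0,0), lo=1 mid=1 ⇒ 4 8 16 12 20 10 9 14 15 18 13 7
8<16: swap(1,1), lo=2 mid=2 ⇒ 4 8 16 12 20 10 9 14 15 18 13 7
16=16: mid=3
12<16: swap(2,3), lo=3 mid=4 ⇒ 4 8 12 16 20 10 9 14 15 18 13 7
20>16: swap(4,11), hi=10 ⇒ 4 8 12 16 7 10 9 14 15 18 13 20
7<16: swap(3,4), lo=4 mid=5 ⇒ 4 8 12 7 16 10 9 14 15 18 13 20
10<16: swap(4,5), lo=5 mid=6 ⇒ 4 8 12 7 10 16 9 14 15 18 13 20
9<16: swap(5,6), lo=6 mid=7 ⇒ 4 8 12 7 10 9 16 14 15 18 13 20
14<16: swap(6,7), lo=7 mid=8 ⇒ 4 8 12 7 10 9 14 16 15 18 13 20
15<16: swap(7,8), lo=8 mid=9 ⇒ 4 8 12 7 10 9 14 15 16 18 13 20
18>16: swap(9,10), hi=9 ⇒ 4 8 12 7 10 9 14 15 16 13 18 20
13<16: swap(8,9), lo=9 mid=10 ⇒ 4 8 12 7 10 9 14 15 13 16 18 20
done. lo=9 hi=9; data=4 8 12 7 10 9 14 15 13 16 18 20

4 8 12 7 10 9 14 15 13 16 18 20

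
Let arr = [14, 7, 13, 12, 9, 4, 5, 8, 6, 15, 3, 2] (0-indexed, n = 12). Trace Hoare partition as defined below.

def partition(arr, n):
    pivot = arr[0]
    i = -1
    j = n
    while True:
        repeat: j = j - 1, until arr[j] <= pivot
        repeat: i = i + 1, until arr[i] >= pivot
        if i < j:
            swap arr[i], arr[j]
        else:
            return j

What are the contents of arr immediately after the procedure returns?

pivot=14
j stops at 11 (2), i stops at 0 (14); swap ⇒ [2, 7, 13, 12, 9, 4, 5, 8, 6, 15, 3, 14]
j stops at 10 (3), i stops at 9 (15); swap ⇒ [2, 7, 13, 12, 9, 4, 5, 8, 6, 3, 15, 14]
j stops at 9, i stops at 10; i≥j ⇒ return 9. arr=[2, 7, 13, 12, 9, 4, 5, 8, 6, 3, 15, 14]

[2, 7, 13, 12, 9, 4, 5, 8, 6, 3, 15, 14]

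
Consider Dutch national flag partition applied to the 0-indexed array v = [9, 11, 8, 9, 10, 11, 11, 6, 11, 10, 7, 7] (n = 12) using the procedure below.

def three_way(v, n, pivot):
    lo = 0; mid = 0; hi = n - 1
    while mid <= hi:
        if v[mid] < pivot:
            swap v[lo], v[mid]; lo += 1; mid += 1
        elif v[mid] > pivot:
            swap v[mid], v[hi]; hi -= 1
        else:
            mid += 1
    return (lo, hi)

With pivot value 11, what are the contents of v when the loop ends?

[9, 8, 9, 10, 6, 10, 7, 7, 11, 11, 11, 11]

pivot = 11; lo=0, mid=0, hi=11
v[mid]=9<11: swap v[0],v[0]; lo=1,mid=1 → [9, 11, 8, 9, 10, 11, 11, 6, 11, 10, 7, 7]
v[mid]=11=11: mid=2
v[mid]=8<11: swap v[1],v[2]; lo=2,mid=3 → [9, 8, 11, 9, 10, 11, 11, 6, 11, 10, 7, 7]
v[mid]=9<11: swap v[2],v[3]; lo=3,mid=4 → [9, 8, 9, 11, 10, 11, 11, 6, 11, 10, 7, 7]
v[mid]=10<11: swap v[3],v[4]; lo=4,mid=5 → [9, 8, 9, 10, 11, 11, 11, 6, 11, 10, 7, 7]
v[mid]=11=11: mid=6
v[mid]=11=11: mid=7
v[mid]=6<11: swap v[4],v[7]; lo=5,mid=8 → [9, 8, 9, 10, 6, 11, 11, 11, 11, 10, 7, 7]
v[mid]=11=11: mid=9
v[mid]=10<11: swap v[5],v[9]; lo=6,mid=10 → [9, 8, 9, 10, 6, 10, 11, 11, 11, 11, 7, 7]
v[mid]=7<11: swap v[6],v[10]; lo=7,mid=11 → [9, 8, 9, 10, 6, 10, 7, 11, 11, 11, 11, 7]
v[mid]=7<11: swap v[7],v[11]; lo=8,mid=12 → [9, 8, 9, 10, 6, 10, 7, 7, 11, 11, 11, 11]
end: lo=8, hi=11; v = [9, 8, 9, 10, 6, 10, 7, 7, 11, 11, 11, 11]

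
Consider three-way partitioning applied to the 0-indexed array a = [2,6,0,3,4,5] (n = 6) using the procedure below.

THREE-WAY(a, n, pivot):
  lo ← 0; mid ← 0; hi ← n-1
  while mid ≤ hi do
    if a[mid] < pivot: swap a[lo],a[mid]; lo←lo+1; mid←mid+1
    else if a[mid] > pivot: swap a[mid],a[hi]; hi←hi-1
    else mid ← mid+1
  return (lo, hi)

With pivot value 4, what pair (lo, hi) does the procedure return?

lo=0 mid=0 hi=5
2<4: swap(0,0), lo=1 mid=1 ⇒ [2,6,0,3,4,5]
6>4: swap(1,5), hi=4 ⇒ [2,5,0,3,4,6]
5>4: swap(1,4), hi=3 ⇒ [2,4,0,3,5,6]
4=4: mid=2
0<4: swap(1,2), lo=2 mid=3 ⇒ [2,0,4,3,5,6]
3<4: swap(2,3), lo=3 mid=4 ⇒ [2,0,3,4,5,6]
done. lo=3 hi=3; a=[2,0,3,4,5,6]

(3, 3)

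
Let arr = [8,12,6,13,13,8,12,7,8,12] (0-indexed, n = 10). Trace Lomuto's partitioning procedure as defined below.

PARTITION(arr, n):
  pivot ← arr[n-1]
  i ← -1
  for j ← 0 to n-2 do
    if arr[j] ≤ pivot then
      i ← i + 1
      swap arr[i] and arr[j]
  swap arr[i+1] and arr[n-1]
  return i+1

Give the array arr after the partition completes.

pivot=12, i=-1
j=0: 8≤12, i=0, swap(0,0) ⇒ [8,12,6,13,13,8,12,7,8,12]
j=1: 12≤12, i=1, swap(1,1) ⇒ [8,12,6,13,13,8,12,7,8,12]
j=2: 6≤12, i=2, swap(2,2) ⇒ [8,12,6,13,13,8,12,7,8,12]
j=3: 13>12, skip
j=4: 13>12, skip
j=5: 8≤12, i=3, swap(3,5) ⇒ [8,12,6,8,13,13,12,7,8,12]
j=6: 12≤12, i=4, swap(4,6) ⇒ [8,12,6,8,12,13,13,7,8,12]
j=7: 7≤12, i=5, swap(5,7) ⇒ [8,12,6,8,12,7,13,13,8,12]
j=8: 8≤12, i=6, swap(6,8) ⇒ [8,12,6,8,12,7,8,13,13,12]
swap(7,9) ⇒ [8,12,6,8,12,7,8,12,13,13]; return 7

[8,12,6,8,12,7,8,12,13,13]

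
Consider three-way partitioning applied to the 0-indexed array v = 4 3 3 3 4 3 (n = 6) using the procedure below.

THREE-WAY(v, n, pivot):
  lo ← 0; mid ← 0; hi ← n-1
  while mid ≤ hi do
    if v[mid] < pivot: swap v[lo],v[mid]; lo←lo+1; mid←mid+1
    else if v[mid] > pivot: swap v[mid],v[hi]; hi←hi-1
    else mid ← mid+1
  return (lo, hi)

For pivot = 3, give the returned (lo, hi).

(0, 3)

pivot = 3; lo=0, mid=0, hi=5
v[mid]=4>3: swap v[0],v[5]; hi=4 → 3 3 3 3 4 4
v[mid]=3=3: mid=1
v[mid]=3=3: mid=2
v[mid]=3=3: mid=3
v[mid]=3=3: mid=4
v[mid]=4>3: swap v[4],v[4]; hi=3 → 3 3 3 3 4 4
end: lo=0, hi=3; v = 3 3 3 3 4 4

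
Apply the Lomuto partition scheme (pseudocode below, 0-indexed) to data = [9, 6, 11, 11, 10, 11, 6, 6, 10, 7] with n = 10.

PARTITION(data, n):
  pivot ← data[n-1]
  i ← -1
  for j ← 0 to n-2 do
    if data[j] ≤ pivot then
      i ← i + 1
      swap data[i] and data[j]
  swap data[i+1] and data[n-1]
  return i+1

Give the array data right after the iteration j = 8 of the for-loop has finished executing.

[6, 6, 6, 11, 10, 11, 9, 11, 10, 7]

pivot=7, i=-1
j=0: 9>7, skip
j=1: 6≤7, i=0, swap(0,1) ⇒ [6, 9, 11, 11, 10, 11, 6, 6, 10, 7]
j=2: 11>7, skip
j=3: 11>7, skip
j=4: 10>7, skip
j=5: 11>7, skip
j=6: 6≤7, i=1, swap(1,6) ⇒ [6, 6, 11, 11, 10, 11, 9, 6, 10, 7]
j=7: 6≤7, i=2, swap(2,7) ⇒ [6, 6, 6, 11, 10, 11, 9, 11, 10, 7]
j=8: 10>7, skip
(after j=8) data = [6, 6, 6, 11, 10, 11, 9, 11, 10, 7]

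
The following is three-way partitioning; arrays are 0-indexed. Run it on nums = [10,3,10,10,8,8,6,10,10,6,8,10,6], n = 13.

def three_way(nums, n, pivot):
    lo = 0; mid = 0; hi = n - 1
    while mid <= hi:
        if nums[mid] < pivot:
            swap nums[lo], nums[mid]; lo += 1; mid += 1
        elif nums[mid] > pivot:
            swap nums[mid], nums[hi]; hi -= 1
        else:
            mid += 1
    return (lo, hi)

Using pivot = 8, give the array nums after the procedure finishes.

pivot = 8; lo=0, mid=0, hi=12
nums[mid]=10>8: swap nums[0],nums[12]; hi=11 → [6,3,10,10,8,8,6,10,10,6,8,10,10]
nums[mid]=6<8: swap nums[0],nums[0]; lo=1,mid=1 → [6,3,10,10,8,8,6,10,10,6,8,10,10]
nums[mid]=3<8: swap nums[1],nums[1]; lo=2,mid=2 → [6,3,10,10,8,8,6,10,10,6,8,10,10]
nums[mid]=10>8: swap nums[2],nums[11]; hi=10 → [6,3,10,10,8,8,6,10,10,6,8,10,10]
nums[mid]=10>8: swap nums[2],nums[10]; hi=9 → [6,3,8,10,8,8,6,10,10,6,10,10,10]
nums[mid]=8=8: mid=3
nums[mid]=10>8: swap nums[3],nums[9]; hi=8 → [6,3,8,6,8,8,6,10,10,10,10,10,10]
nums[mid]=6<8: swap nums[2],nums[3]; lo=3,mid=4 → [6,3,6,8,8,8,6,10,10,10,10,10,10]
nums[mid]=8=8: mid=5
nums[mid]=8=8: mid=6
nums[mid]=6<8: swap nums[3],nums[6]; lo=4,mid=7 → [6,3,6,6,8,8,8,10,10,10,10,10,10]
nums[mid]=10>8: swap nums[7],nums[8]; hi=7 → [6,3,6,6,8,8,8,10,10,10,10,10,10]
nums[mid]=10>8: swap nums[7],nums[7]; hi=6 → [6,3,6,6,8,8,8,10,10,10,10,10,10]
end: lo=4, hi=6; nums = [6,3,6,6,8,8,8,10,10,10,10,10,10]

[6,3,6,6,8,8,8,10,10,10,10,10,10]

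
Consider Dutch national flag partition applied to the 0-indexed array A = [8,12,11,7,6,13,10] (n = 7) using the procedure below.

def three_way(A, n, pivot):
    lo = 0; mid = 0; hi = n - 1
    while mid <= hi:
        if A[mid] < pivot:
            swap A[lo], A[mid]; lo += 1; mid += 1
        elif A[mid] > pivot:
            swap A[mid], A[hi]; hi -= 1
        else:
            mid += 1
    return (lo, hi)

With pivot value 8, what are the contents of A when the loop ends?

[6,7,8,11,13,10,12]

pivot = 8; lo=0, mid=0, hi=6
A[mid]=8=8: mid=1
A[mid]=12>8: swap A[1],A[6]; hi=5 → [8,10,11,7,6,13,12]
A[mid]=10>8: swap A[1],A[5]; hi=4 → [8,13,11,7,6,10,12]
A[mid]=13>8: swap A[1],A[4]; hi=3 → [8,6,11,7,13,10,12]
A[mid]=6<8: swap A[0],A[1]; lo=1,mid=2 → [6,8,11,7,13,10,12]
A[mid]=11>8: swap A[2],A[3]; hi=2 → [6,8,7,11,13,10,12]
A[mid]=7<8: swap A[1],A[2]; lo=2,mid=3 → [6,7,8,11,13,10,12]
end: lo=2, hi=2; A = [6,7,8,11,13,10,12]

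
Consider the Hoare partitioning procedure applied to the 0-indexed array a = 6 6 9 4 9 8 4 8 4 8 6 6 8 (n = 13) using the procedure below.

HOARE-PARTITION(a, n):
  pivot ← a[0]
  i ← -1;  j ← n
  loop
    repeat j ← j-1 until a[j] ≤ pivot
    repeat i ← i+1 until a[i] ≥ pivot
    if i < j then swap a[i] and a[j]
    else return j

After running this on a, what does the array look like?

6 6 4 4 4 8 9 8 9 8 6 6 8

pivot = a[0] = 6; i = -1, j = 13
j→11 (a[11]=6≤6), i→0 (a[0]=6≥6); i<j, swap → 6 6 9 4 9 8 4 8 4 8 6 6 8
j→10 (a[10]=6≤6), i→1 (a[1]=6≥6); i<j, swap → 6 6 9 4 9 8 4 8 4 8 6 6 8
j→8 (a[8]=4≤6), i→2 (a[2]=9≥6); i<j, swap → 6 6 4 4 9 8 4 8 9 8 6 6 8
j→6 (a[6]=4≤6), i→4 (a[4]=9≥6); i<j, swap → 6 6 4 4 4 8 9 8 9 8 6 6 8
j→4, i→5; i≥j, return j=4. a = 6 6 4 4 4 8 9 8 9 8 6 6 8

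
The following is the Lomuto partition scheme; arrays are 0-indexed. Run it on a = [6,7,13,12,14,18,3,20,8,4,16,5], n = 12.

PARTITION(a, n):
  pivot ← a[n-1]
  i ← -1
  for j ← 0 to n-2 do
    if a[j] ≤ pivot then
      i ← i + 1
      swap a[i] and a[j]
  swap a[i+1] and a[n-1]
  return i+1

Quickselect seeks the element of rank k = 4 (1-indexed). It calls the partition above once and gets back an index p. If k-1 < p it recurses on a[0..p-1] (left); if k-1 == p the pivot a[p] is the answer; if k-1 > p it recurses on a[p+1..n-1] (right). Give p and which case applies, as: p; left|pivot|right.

2; right

pivot=5, i=-1
j=0: 6>5, skip
j=1: 7>5, skip
j=2: 13>5, skip
j=3: 12>5, skip
j=4: 14>5, skip
j=5: 18>5, skip
j=6: 3≤5, i=0, swap(0,6) ⇒ [3,7,13,12,14,18,6,20,8,4,16,5]
j=7: 20>5, skip
j=8: 8>5, skip
j=9: 4≤5, i=1, swap(1,9) ⇒ [3,4,13,12,14,18,6,20,8,7,16,5]
j=10: 16>5, skip
swap(2,11) ⇒ [3,4,5,12,14,18,6,20,8,7,16,13]; return 2
p = 2; k-1 = 3 > 2 ⇒ right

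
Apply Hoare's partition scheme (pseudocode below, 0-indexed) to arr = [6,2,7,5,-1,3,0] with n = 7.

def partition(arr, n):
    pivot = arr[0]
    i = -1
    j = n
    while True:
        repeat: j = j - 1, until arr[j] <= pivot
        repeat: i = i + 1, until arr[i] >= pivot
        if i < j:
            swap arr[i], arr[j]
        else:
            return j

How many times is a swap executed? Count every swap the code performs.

2

pivot=6
j stops at 6 (0), i stops at 0 (6); swap ⇒ [0,2,7,5,-1,3,6]
j stops at 5 (3), i stops at 2 (7); swap ⇒ [0,2,3,5,-1,7,6]
j stops at 4, i stops at 5; i≥j ⇒ return 4. arr=[0,2,3,5,-1,7,6]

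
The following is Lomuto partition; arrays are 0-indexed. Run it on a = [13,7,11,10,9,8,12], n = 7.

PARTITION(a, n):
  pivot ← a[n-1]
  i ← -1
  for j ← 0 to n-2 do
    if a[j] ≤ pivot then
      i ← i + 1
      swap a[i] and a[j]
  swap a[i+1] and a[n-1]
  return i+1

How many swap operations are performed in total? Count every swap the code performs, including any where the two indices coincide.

6

pivot = a[6] = 12; i = -1
j=0: a[0]=13 > 12 → no swap
j=1: a[1]=7 ≤ 12 → i=0, swap a[0],a[1] → [7,13,11,10,9,8,12]
j=2: a[2]=11 ≤ 12 → i=1, swap a[1],a[2] → [7,11,13,10,9,8,12]
j=3: a[3]=10 ≤ 12 → i=2, swap a[2],a[3] → [7,11,10,13,9,8,12]
j=4: a[4]=9 ≤ 12 → i=3, swap a[3],a[4] → [7,11,10,9,13,8,12]
j=5: a[5]=8 ≤ 12 → i=4, swap a[4],a[5] → [7,11,10,9,8,13,12]
final swap a[5],a[6] → [7,11,10,9,8,12,13]; return 5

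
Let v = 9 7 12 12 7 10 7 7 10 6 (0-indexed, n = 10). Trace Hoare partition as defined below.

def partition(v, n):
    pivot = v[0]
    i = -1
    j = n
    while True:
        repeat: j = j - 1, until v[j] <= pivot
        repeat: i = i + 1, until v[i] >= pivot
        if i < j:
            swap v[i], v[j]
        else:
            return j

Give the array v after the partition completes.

6 7 7 7 7 10 12 12 10 9

pivot = v[0] = 9; i = -1, j = 10
j→9 (v[9]=6≤9), i→0 (v[0]=9≥9); i<j, swap → 6 7 12 12 7 10 7 7 10 9
j→7 (v[7]=7≤9), i→2 (v[2]=12≥9); i<j, swap → 6 7 7 12 7 10 7 12 10 9
j→6 (v[6]=7≤9), i→3 (v[3]=12≥9); i<j, swap → 6 7 7 7 7 10 12 12 10 9
j→4, i→5; i≥j, return j=4. v = 6 7 7 7 7 10 12 12 10 9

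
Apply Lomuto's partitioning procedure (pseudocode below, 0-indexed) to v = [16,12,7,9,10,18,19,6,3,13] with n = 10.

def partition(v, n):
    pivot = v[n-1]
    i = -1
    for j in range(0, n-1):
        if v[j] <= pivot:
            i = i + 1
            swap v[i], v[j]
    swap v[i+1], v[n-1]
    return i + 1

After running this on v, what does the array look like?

[12,7,9,10,6,3,13,16,18,19]

pivot = v[9] = 13; i = -1
j=0: v[0]=16 > 13 → no swap
j=1: v[1]=12 ≤ 13 → i=0, swap v[0],v[1] → [12,16,7,9,10,18,19,6,3,13]
j=2: v[2]=7 ≤ 13 → i=1, swap v[1],v[2] → [12,7,16,9,10,18,19,6,3,13]
j=3: v[3]=9 ≤ 13 → i=2, swap v[2],v[3] → [12,7,9,16,10,18,19,6,3,13]
j=4: v[4]=10 ≤ 13 → i=3, swap v[3],v[4] → [12,7,9,10,16,18,19,6,3,13]
j=5: v[5]=18 > 13 → no swap
j=6: v[6]=19 > 13 → no swap
j=7: v[7]=6 ≤ 13 → i=4, swap v[4],v[7] → [12,7,9,10,6,18,19,16,3,13]
j=8: v[8]=3 ≤ 13 → i=5, swap v[5],v[8] → [12,7,9,10,6,3,19,16,18,13]
final swap v[6],v[9] → [12,7,9,10,6,3,13,16,18,19]; return 6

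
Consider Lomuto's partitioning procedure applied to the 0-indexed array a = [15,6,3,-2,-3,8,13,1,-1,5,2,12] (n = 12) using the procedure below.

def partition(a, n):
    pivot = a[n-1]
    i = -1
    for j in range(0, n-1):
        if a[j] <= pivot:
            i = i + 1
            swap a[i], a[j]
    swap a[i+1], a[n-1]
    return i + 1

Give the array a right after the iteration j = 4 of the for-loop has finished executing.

pivot=12, i=-1
j=0: 15>12, skip
j=1: 6≤12, i=0, swap(0,1) ⇒ [6,15,3,-2,-3,8,13,1,-1,5,2,12]
j=2: 3≤12, i=1, swap(1,2) ⇒ [6,3,15,-2,-3,8,13,1,-1,5,2,12]
j=3: -2≤12, i=2, swap(2,3) ⇒ [6,3,-2,15,-3,8,13,1,-1,5,2,12]
j=4: -3≤12, i=3, swap(3,4) ⇒ [6,3,-2,-3,15,8,13,1,-1,5,2,12]
(after j=4) a = [6,3,-2,-3,15,8,13,1,-1,5,2,12]

[6,3,-2,-3,15,8,13,1,-1,5,2,12]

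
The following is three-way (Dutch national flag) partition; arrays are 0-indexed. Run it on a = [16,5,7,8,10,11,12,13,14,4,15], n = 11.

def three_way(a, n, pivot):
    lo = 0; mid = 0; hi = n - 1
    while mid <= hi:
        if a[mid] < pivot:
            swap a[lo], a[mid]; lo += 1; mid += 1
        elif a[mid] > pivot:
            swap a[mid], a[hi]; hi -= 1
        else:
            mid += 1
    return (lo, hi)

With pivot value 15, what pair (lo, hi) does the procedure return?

pivot = 15; lo=0, mid=0, hi=10
a[mid]=16>15: swap a[0],a[10]; hi=9 → [15,5,7,8,10,11,12,13,14,4,16]
a[mid]=15=15: mid=1
a[mid]=5<15: swap a[0],a[1]; lo=1,mid=2 → [5,15,7,8,10,11,12,13,14,4,16]
a[mid]=7<15: swap a[1],a[2]; lo=2,mid=3 → [5,7,15,8,10,11,12,13,14,4,16]
a[mid]=8<15: swap a[2],a[3]; lo=3,mid=4 → [5,7,8,15,10,11,12,13,14,4,16]
a[mid]=10<15: swap a[3],a[4]; lo=4,mid=5 → [5,7,8,10,15,11,12,13,14,4,16]
a[mid]=11<15: swap a[4],a[5]; lo=5,mid=6 → [5,7,8,10,11,15,12,13,14,4,16]
a[mid]=12<15: swap a[5],a[6]; lo=6,mid=7 → [5,7,8,10,11,12,15,13,14,4,16]
a[mid]=13<15: swap a[6],a[7]; lo=7,mid=8 → [5,7,8,10,11,12,13,15,14,4,16]
a[mid]=14<15: swap a[7],a[8]; lo=8,mid=9 → [5,7,8,10,11,12,13,14,15,4,16]
a[mid]=4<15: swap a[8],a[9]; lo=9,mid=10 → [5,7,8,10,11,12,13,14,4,15,16]
end: lo=9, hi=9; a = [5,7,8,10,11,12,13,14,4,15,16]

(9, 9)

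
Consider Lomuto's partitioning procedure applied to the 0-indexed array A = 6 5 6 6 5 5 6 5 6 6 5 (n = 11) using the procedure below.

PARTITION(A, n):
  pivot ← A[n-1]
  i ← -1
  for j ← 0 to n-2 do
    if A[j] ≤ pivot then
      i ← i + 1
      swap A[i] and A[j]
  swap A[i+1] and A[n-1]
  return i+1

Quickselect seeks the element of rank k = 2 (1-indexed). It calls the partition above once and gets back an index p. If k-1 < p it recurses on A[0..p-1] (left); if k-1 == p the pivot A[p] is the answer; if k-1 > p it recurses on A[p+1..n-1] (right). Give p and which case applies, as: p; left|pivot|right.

pivot = A[10] = 5; i = -1
j=0: A[0]=6 > 5 → no swap
j=1: A[1]=5 ≤ 5 → i=0, swap A[0],A[1] → 5 6 6 6 5 5 6 5 6 6 5
j=2: A[2]=6 > 5 → no swap
j=3: A[3]=6 > 5 → no swap
j=4: A[4]=5 ≤ 5 → i=1, swap A[1],A[4] → 5 5 6 6 6 5 6 5 6 6 5
j=5: A[5]=5 ≤ 5 → i=2, swap A[2],A[5] → 5 5 5 6 6 6 6 5 6 6 5
j=6: A[6]=6 > 5 → no swap
j=7: A[7]=5 ≤ 5 → i=3, swap A[3],A[7] → 5 5 5 5 6 6 6 6 6 6 5
j=8: A[8]=6 > 5 → no swap
j=9: A[9]=6 > 5 → no swap
final swap A[4],A[10] → 5 5 5 5 5 6 6 6 6 6 6; return 4
p = 4; k-1 = 1 < 4 ⇒ left

4; left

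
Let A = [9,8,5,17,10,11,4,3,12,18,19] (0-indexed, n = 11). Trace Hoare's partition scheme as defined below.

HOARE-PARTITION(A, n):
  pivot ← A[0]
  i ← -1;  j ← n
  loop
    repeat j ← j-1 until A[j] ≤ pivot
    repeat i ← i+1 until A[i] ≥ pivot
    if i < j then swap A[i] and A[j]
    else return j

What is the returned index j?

3

pivot=9
j stops at 7 (3), i stops at 0 (9); swap ⇒ [3,8,5,17,10,11,4,9,12,18,19]
j stops at 6 (4), i stops at 3 (17); swap ⇒ [3,8,5,4,10,11,17,9,12,18,19]
j stops at 3, i stops at 4; i≥j ⇒ return 3. A=[3,8,5,4,10,11,17,9,12,18,19]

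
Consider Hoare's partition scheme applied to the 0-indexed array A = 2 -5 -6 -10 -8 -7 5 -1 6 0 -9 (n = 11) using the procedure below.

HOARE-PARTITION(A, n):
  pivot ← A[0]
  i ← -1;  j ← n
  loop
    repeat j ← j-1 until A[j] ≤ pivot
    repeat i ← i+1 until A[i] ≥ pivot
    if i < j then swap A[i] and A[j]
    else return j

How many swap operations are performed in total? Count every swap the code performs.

2

pivot=2
j stops at 10 (-9), i stops at 0 (2); swap ⇒ -9 -5 -6 -10 -8 -7 5 -1 6 0 2
j stops at 9 (0), i stops at 6 (5); swap ⇒ -9 -5 -6 -10 -8 -7 0 -1 6 5 2
j stops at 7, i stops at 8; i≥j ⇒ return 7. A=-9 -5 -6 -10 -8 -7 0 -1 6 5 2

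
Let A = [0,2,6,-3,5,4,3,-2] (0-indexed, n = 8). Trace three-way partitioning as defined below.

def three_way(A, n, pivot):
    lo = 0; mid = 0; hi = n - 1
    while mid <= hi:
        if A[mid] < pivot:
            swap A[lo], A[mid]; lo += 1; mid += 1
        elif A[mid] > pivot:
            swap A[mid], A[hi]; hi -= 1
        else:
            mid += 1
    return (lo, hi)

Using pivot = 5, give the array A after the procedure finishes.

[0,2,-2,-3,4,3,5,6]

pivot = 5; lo=0, mid=0, hi=7
A[mid]=0<5: swap A[0],A[0]; lo=1,mid=1 → [0,2,6,-3,5,4,3,-2]
A[mid]=2<5: swap A[1],A[1]; lo=2,mid=2 → [0,2,6,-3,5,4,3,-2]
A[mid]=6>5: swap A[2],A[7]; hi=6 → [0,2,-2,-3,5,4,3,6]
A[mid]=-2<5: swap A[2],A[2]; lo=3,mid=3 → [0,2,-2,-3,5,4,3,6]
A[mid]=-3<5: swap A[3],A[3]; lo=4,mid=4 → [0,2,-2,-3,5,4,3,6]
A[mid]=5=5: mid=5
A[mid]=4<5: swap A[4],A[5]; lo=5,mid=6 → [0,2,-2,-3,4,5,3,6]
A[mid]=3<5: swap A[5],A[6]; lo=6,mid=7 → [0,2,-2,-3,4,3,5,6]
end: lo=6, hi=6; A = [0,2,-2,-3,4,3,5,6]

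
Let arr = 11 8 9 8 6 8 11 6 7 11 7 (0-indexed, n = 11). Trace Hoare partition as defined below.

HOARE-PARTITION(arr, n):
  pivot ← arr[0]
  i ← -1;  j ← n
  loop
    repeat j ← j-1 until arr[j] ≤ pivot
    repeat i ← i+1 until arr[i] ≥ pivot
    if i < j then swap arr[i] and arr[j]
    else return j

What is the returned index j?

8

pivot=11
j stops at 10 (7), i stops at 0 (11); swap ⇒ 7 8 9 8 6 8 11 6 7 11 11
j stops at 9 (11), i stops at 6 (11); swap ⇒ 7 8 9 8 6 8 11 6 7 11 11
j stops at 8, i stops at 9; i≥j ⇒ return 8. arr=7 8 9 8 6 8 11 6 7 11 11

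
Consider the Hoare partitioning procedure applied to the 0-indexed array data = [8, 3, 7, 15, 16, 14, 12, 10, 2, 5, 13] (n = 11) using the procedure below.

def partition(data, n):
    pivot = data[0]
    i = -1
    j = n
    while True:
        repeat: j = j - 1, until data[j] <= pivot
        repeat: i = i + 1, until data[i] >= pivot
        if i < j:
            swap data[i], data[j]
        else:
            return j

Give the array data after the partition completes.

pivot = data[0] = 8; i = -1, j = 11
j→9 (data[9]=5≤8), i→0 (data[0]=8≥8); i<j, swap → [5, 3, 7, 15, 16, 14, 12, 10, 2, 8, 13]
j→8 (data[8]=2≤8), i→3 (data[3]=15≥8); i<j, swap → [5, 3, 7, 2, 16, 14, 12, 10, 15, 8, 13]
j→3, i→4; i≥j, return j=3. data = [5, 3, 7, 2, 16, 14, 12, 10, 15, 8, 13]

[5, 3, 7, 2, 16, 14, 12, 10, 15, 8, 13]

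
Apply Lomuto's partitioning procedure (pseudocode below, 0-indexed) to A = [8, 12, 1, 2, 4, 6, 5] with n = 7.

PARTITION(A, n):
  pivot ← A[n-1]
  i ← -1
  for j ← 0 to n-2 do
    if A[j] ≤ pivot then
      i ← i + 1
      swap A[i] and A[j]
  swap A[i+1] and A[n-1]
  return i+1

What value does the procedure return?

3

pivot = A[6] = 5; i = -1
j=0: A[0]=8 > 5 → no swap
j=1: A[1]=12 > 5 → no swap
j=2: A[2]=1 ≤ 5 → i=0, swap A[0],A[2] → [1, 12, 8, 2, 4, 6, 5]
j=3: A[3]=2 ≤ 5 → i=1, swap A[1],A[3] → [1, 2, 8, 12, 4, 6, 5]
j=4: A[4]=4 ≤ 5 → i=2, swap A[2],A[4] → [1, 2, 4, 12, 8, 6, 5]
j=5: A[5]=6 > 5 → no swap
final swap A[3],A[6] → [1, 2, 4, 5, 8, 6, 12]; return 3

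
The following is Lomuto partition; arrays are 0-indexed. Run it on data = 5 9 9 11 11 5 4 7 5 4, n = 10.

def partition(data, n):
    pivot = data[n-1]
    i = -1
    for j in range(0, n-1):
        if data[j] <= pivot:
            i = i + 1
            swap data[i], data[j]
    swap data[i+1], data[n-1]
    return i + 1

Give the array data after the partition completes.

4 4 9 11 11 5 5 7 5 9

pivot = data[9] = 4; i = -1
j=0: data[0]=5 > 4 → no swap
j=1: data[1]=9 > 4 → no swap
j=2: data[2]=9 > 4 → no swap
j=3: data[3]=11 > 4 → no swap
j=4: data[4]=11 > 4 → no swap
j=5: data[5]=5 > 4 → no swap
j=6: data[6]=4 ≤ 4 → i=0, swap data[0],data[6] → 4 9 9 11 11 5 5 7 5 4
j=7: data[7]=7 > 4 → no swap
j=8: data[8]=5 > 4 → no swap
final swap data[1],data[9] → 4 4 9 11 11 5 5 7 5 9; return 1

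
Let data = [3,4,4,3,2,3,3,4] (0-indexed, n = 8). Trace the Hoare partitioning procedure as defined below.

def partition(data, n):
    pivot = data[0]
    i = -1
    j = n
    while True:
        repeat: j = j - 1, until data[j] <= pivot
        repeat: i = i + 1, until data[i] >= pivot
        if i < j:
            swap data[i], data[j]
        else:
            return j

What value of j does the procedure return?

3

pivot = data[0] = 3; i = -1, j = 8
j→6 (data[6]=3≤3), i→0 (data[0]=3≥3); i<j, swap → [3,4,4,3,2,3,3,4]
j→5 (data[5]=3≤3), i→1 (data[1]=4≥3); i<j, swap → [3,3,4,3,2,4,3,4]
j→4 (data[4]=2≤3), i→2 (data[2]=4≥3); i<j, swap → [3,3,2,3,4,4,3,4]
j→3, i→3; i≥j, return j=3. data = [3,3,2,3,4,4,3,4]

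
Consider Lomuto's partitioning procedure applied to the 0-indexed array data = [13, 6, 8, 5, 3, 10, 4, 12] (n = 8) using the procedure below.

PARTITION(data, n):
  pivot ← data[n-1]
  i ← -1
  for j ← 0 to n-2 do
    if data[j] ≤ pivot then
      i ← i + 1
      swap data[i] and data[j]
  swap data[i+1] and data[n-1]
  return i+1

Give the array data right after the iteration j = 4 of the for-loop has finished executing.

pivot = data[7] = 12; i = -1
j=0: data[0]=13 > 12 → no swap
j=1: data[1]=6 ≤ 12 → i=0, swap data[0],data[1] → [6, 13, 8, 5, 3, 10, 4, 12]
j=2: data[2]=8 ≤ 12 → i=1, swap data[1],data[2] → [6, 8, 13, 5, 3, 10, 4, 12]
j=3: data[3]=5 ≤ 12 → i=2, swap data[2],data[3] → [6, 8, 5, 13, 3, 10, 4, 12]
j=4: data[4]=3 ≤ 12 → i=3, swap data[3],data[4] → [6, 8, 5, 3, 13, 10, 4, 12]
(after j=4) data = [6, 8, 5, 3, 13, 10, 4, 12]

[6, 8, 5, 3, 13, 10, 4, 12]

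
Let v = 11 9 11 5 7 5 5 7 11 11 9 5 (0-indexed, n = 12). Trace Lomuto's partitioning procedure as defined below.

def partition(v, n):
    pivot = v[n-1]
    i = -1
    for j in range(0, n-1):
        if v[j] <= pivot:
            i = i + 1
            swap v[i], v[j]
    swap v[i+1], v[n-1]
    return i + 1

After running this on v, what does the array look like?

pivot = v[11] = 5; i = -1
j=0: v[0]=11 > 5 → no swap
j=1: v[1]=9 > 5 → no swap
j=2: v[2]=11 > 5 → no swap
j=3: v[3]=5 ≤ 5 → i=0, swap v[0],v[3] → 5 9 11 11 7 5 5 7 11 11 9 5
j=4: v[4]=7 > 5 → no swap
j=5: v[5]=5 ≤ 5 → i=1, swap v[1],v[5] → 5 5 11 11 7 9 5 7 11 11 9 5
j=6: v[6]=5 ≤ 5 → i=2, swap v[2],v[6] → 5 5 5 11 7 9 11 7 11 11 9 5
j=7: v[7]=7 > 5 → no swap
j=8: v[8]=11 > 5 → no swap
j=9: v[9]=11 > 5 → no swap
j=10: v[10]=9 > 5 → no swap
final swap v[3],v[11] → 5 5 5 5 7 9 11 7 11 11 9 11; return 3

5 5 5 5 7 9 11 7 11 11 9 11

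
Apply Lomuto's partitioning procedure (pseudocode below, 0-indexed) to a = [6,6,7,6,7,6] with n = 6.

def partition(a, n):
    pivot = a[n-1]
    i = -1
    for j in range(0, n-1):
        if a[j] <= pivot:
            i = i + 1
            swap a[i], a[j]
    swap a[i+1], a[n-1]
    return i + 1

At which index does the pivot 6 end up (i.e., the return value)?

pivot = a[5] = 6; i = -1
j=0: a[0]=6 ≤ 6 → i=0, swap a[0],a[0] (no change) → [6,6,7,6,7,6]
j=1: a[1]=6 ≤ 6 → i=1, swap a[1],a[1] (no change) → [6,6,7,6,7,6]
j=2: a[2]=7 > 6 → no swap
j=3: a[3]=6 ≤ 6 → i=2, swap a[2],a[3] → [6,6,6,7,7,6]
j=4: a[4]=7 > 6 → no swap
final swap a[3],a[5] → [6,6,6,6,7,7]; return 3

3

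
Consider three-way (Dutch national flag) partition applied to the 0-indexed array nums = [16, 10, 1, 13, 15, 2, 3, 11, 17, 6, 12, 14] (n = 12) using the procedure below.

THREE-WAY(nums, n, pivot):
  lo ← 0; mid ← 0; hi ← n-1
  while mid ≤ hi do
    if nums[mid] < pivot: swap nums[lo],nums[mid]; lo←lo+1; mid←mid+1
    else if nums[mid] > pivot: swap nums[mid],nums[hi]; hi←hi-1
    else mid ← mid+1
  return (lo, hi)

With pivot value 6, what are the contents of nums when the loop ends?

[3, 1, 2, 6, 15, 13, 11, 17, 10, 12, 14, 16]

lo=0 mid=0 hi=11
16>6: swap(0,11), hi=10 ⇒ [14, 10, 1, 13, 15, 2, 3, 11, 17, 6, 12, 16]
14>6: swap(0,10), hi=9 ⇒ [12, 10, 1, 13, 15, 2, 3, 11, 17, 6, 14, 16]
12>6: swap(0,9), hi=8 ⇒ [6, 10, 1, 13, 15, 2, 3, 11, 17, 12, 14, 16]
6=6: mid=1
10>6: swap(1,8), hi=7 ⇒ [6, 17, 1, 13, 15, 2, 3, 11, 10, 12, 14, 16]
17>6: swap(1,7), hi=6 ⇒ [6, 11, 1, 13, 15, 2, 3, 17, 10, 12, 14, 16]
11>6: swap(1,6), hi=5 ⇒ [6, 3, 1, 13, 15, 2, 11, 17, 10, 12, 14, 16]
3<6: swap(0,1), lo=1 mid=2 ⇒ [3, 6, 1, 13, 15, 2, 11, 17, 10, 12, 14, 16]
1<6: swap(1,2), lo=2 mid=3 ⇒ [3, 1, 6, 13, 15, 2, 11, 17, 10, 12, 14, 16]
13>6: swap(3,5), hi=4 ⇒ [3, 1, 6, 2, 15, 13, 11, 17, 10, 12, 14, 16]
2<6: swap(2,3), lo=3 mid=4 ⇒ [3, 1, 2, 6, 15, 13, 11, 17, 10, 12, 14, 16]
15>6: swap(4,4), hi=3 ⇒ [3, 1, 2, 6, 15, 13, 11, 17, 10, 12, 14, 16]
done. lo=3 hi=3; nums=[3, 1, 2, 6, 15, 13, 11, 17, 10, 12, 14, 16]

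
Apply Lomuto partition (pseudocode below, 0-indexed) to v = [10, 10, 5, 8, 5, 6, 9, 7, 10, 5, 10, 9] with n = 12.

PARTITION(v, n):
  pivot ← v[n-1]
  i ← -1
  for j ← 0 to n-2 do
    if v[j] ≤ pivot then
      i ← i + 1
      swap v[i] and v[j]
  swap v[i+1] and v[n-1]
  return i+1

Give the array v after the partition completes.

[5, 8, 5, 6, 9, 7, 5, 9, 10, 10, 10, 10]

pivot = v[11] = 9; i = -1
j=0: v[0]=10 > 9 → no swap
j=1: v[1]=10 > 9 → no swap
j=2: v[2]=5 ≤ 9 → i=0, swap v[0],v[2] → [5, 10, 10, 8, 5, 6, 9, 7, 10, 5, 10, 9]
j=3: v[3]=8 ≤ 9 → i=1, swap v[1],v[3] → [5, 8, 10, 10, 5, 6, 9, 7, 10, 5, 10, 9]
j=4: v[4]=5 ≤ 9 → i=2, swap v[2],v[4] → [5, 8, 5, 10, 10, 6, 9, 7, 10, 5, 10, 9]
j=5: v[5]=6 ≤ 9 → i=3, swap v[3],v[5] → [5, 8, 5, 6, 10, 10, 9, 7, 10, 5, 10, 9]
j=6: v[6]=9 ≤ 9 → i=4, swap v[4],v[6] → [5, 8, 5, 6, 9, 10, 10, 7, 10, 5, 10, 9]
j=7: v[7]=7 ≤ 9 → i=5, swap v[5],v[7] → [5, 8, 5, 6, 9, 7, 10, 10, 10, 5, 10, 9]
j=8: v[8]=10 > 9 → no swap
j=9: v[9]=5 ≤ 9 → i=6, swap v[6],v[9] → [5, 8, 5, 6, 9, 7, 5, 10, 10, 10, 10, 9]
j=10: v[10]=10 > 9 → no swap
final swap v[7],v[11] → [5, 8, 5, 6, 9, 7, 5, 9, 10, 10, 10, 10]; return 7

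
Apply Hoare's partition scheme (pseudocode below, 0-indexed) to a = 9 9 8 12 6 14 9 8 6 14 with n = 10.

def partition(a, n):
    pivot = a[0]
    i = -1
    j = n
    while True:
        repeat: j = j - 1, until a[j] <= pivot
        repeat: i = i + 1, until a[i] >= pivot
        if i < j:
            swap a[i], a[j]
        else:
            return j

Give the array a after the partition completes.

6 8 8 9 6 14 12 9 9 14

pivot=9
j stops at 8 (6), i stops at 0 (9); swap ⇒ 6 9 8 12 6 14 9 8 9 14
j stops at 7 (8), i stops at 1 (9); swap ⇒ 6 8 8 12 6 14 9 9 9 14
j stops at 6 (9), i stops at 3 (12); swap ⇒ 6 8 8 9 6 14 12 9 9 14
j stops at 4, i stops at 5; i≥j ⇒ return 4. a=6 8 8 9 6 14 12 9 9 14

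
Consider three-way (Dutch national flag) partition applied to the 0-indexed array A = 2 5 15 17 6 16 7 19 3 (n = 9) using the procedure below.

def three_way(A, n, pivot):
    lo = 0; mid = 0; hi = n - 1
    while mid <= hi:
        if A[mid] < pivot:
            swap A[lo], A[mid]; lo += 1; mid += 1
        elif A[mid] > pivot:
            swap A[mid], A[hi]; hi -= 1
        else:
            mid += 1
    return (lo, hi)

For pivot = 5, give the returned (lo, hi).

(2, 2)

lo=0 mid=0 hi=8
2<5: swap(0,0), lo=1 mid=1 ⇒ 2 5 15 17 6 16 7 19 3
5=5: mid=2
15>5: swap(2,8), hi=7 ⇒ 2 5 3 17 6 16 7 19 15
3<5: swap(1,2), lo=2 mid=3 ⇒ 2 3 5 17 6 16 7 19 15
17>5: swap(3,7), hi=6 ⇒ 2 3 5 19 6 16 7 17 15
19>5: swap(3,6), hi=5 ⇒ 2 3 5 7 6 16 19 17 15
7>5: swap(3,5), hi=4 ⇒ 2 3 5 16 6 7 19 17 15
16>5: swap(3,4), hi=3 ⇒ 2 3 5 6 16 7 19 17 15
6>5: swap(3,3), hi=2 ⇒ 2 3 5 6 16 7 19 17 15
done. lo=2 hi=2; A=2 3 5 6 16 7 19 17 15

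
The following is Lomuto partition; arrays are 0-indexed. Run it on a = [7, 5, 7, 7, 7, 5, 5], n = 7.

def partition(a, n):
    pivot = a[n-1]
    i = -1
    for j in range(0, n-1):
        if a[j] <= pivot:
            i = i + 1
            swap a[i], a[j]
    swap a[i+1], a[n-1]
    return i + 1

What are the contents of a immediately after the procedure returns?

[5, 5, 5, 7, 7, 7, 7]

pivot = a[6] = 5; i = -1
j=0: a[0]=7 > 5 → no swap
j=1: a[1]=5 ≤ 5 → i=0, swap a[0],a[1] → [5, 7, 7, 7, 7, 5, 5]
j=2: a[2]=7 > 5 → no swap
j=3: a[3]=7 > 5 → no swap
j=4: a[4]=7 > 5 → no swap
j=5: a[5]=5 ≤ 5 → i=1, swap a[1],a[5] → [5, 5, 7, 7, 7, 7, 5]
final swap a[2],a[6] → [5, 5, 5, 7, 7, 7, 7]; return 2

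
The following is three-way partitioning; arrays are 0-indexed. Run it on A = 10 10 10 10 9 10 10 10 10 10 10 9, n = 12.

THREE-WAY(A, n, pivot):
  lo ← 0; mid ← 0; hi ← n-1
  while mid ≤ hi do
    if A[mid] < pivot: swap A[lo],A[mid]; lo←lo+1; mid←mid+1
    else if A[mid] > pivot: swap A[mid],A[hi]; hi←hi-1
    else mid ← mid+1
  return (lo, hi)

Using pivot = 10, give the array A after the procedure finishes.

9 9 10 10 10 10 10 10 10 10 10 10

lo=0 mid=0 hi=11
10=10: mid=1
10=10: mid=2
10=10: mid=3
10=10: mid=4
9<10: swap(0,4), lo=1 mid=5 ⇒ 9 10 10 10 10 10 10 10 10 10 10 9
10=10: mid=6
10=10: mid=7
10=10: mid=8
10=10: mid=9
10=10: mid=10
10=10: mid=11
9<10: swap(1,11), lo=2 mid=12 ⇒ 9 9 10 10 10 10 10 10 10 10 10 10
done. lo=2 hi=11; A=9 9 10 10 10 10 10 10 10 10 10 10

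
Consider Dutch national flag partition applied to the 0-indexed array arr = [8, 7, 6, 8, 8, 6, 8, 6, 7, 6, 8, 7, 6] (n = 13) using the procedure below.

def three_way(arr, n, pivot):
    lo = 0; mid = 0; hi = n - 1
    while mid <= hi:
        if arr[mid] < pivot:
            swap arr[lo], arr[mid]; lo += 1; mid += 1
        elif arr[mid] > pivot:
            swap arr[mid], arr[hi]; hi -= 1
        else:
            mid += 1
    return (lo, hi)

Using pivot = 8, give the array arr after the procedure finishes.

[7, 6, 6, 6, 7, 6, 7, 6, 8, 8, 8, 8, 8]

pivot = 8; lo=0, mid=0, hi=12
arr[mid]=8=8: mid=1
arr[mid]=7<8: swap arr[0],arr[1]; lo=1,mid=2 → [7, 8, 6, 8, 8, 6, 8, 6, 7, 6, 8, 7, 6]
arr[mid]=6<8: swap arr[1],arr[2]; lo=2,mid=3 → [7, 6, 8, 8, 8, 6, 8, 6, 7, 6, 8, 7, 6]
arr[mid]=8=8: mid=4
arr[mid]=8=8: mid=5
arr[mid]=6<8: swap arr[2],arr[5]; lo=3,mid=6 → [7, 6, 6, 8, 8, 8, 8, 6, 7, 6, 8, 7, 6]
arr[mid]=8=8: mid=7
arr[mid]=6<8: swap arr[3],arr[7]; lo=4,mid=8 → [7, 6, 6, 6, 8, 8, 8, 8, 7, 6, 8, 7, 6]
arr[mid]=7<8: swap arr[4],arr[8]; lo=5,mid=9 → [7, 6, 6, 6, 7, 8, 8, 8, 8, 6, 8, 7, 6]
arr[mid]=6<8: swap arr[5],arr[9]; lo=6,mid=10 → [7, 6, 6, 6, 7, 6, 8, 8, 8, 8, 8, 7, 6]
arr[mid]=8=8: mid=11
arr[mid]=7<8: swap arr[6],arr[11]; lo=7,mid=12 → [7, 6, 6, 6, 7, 6, 7, 8, 8, 8, 8, 8, 6]
arr[mid]=6<8: swap arr[7],arr[12]; lo=8,mid=13 → [7, 6, 6, 6, 7, 6, 7, 6, 8, 8, 8, 8, 8]
end: lo=8, hi=12; arr = [7, 6, 6, 6, 7, 6, 7, 6, 8, 8, 8, 8, 8]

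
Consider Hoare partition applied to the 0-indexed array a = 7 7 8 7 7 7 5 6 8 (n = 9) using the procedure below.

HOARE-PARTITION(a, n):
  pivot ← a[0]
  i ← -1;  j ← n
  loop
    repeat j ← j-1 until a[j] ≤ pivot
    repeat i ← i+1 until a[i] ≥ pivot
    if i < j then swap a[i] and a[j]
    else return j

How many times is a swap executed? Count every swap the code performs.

4

pivot = a[0] = 7; i = -1, j = 9
j→7 (a[7]=6≤7), i→0 (a[0]=7≥7); i<j, swap → 6 7 8 7 7 7 5 7 8
j→6 (a[6]=5≤7), i→1 (a[1]=7≥7); i<j, swap → 6 5 8 7 7 7 7 7 8
j→5 (a[5]=7≤7), i→2 (a[2]=8≥7); i<j, swap → 6 5 7 7 7 8 7 7 8
j→4 (a[4]=7≤7), i→3 (a[3]=7≥7); i<j, swap → 6 5 7 7 7 8 7 7 8
j→3, i→4; i≥j, return j=3. a = 6 5 7 7 7 8 7 7 8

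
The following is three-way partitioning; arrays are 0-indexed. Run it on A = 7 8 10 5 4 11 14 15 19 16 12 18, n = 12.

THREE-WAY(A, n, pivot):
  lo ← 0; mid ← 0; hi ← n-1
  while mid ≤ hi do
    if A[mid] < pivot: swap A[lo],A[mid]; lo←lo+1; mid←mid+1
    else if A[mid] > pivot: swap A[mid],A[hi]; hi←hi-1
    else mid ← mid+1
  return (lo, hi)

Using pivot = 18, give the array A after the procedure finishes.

7 8 10 5 4 11 14 15 16 12 18 19

pivot = 18; lo=0, mid=0, hi=11
A[mid]=7<18: swap A[0],A[0]; lo=1,mid=1 → 7 8 10 5 4 11 14 15 19 16 12 18
A[mid]=8<18: swap A[1],A[1]; lo=2,mid=2 → 7 8 10 5 4 11 14 15 19 16 12 18
A[mid]=10<18: swap A[2],A[2]; lo=3,mid=3 → 7 8 10 5 4 11 14 15 19 16 12 18
A[mid]=5<18: swap A[3],A[3]; lo=4,mid=4 → 7 8 10 5 4 11 14 15 19 16 12 18
A[mid]=4<18: swap A[4],A[4]; lo=5,mid=5 → 7 8 10 5 4 11 14 15 19 16 12 18
A[mid]=11<18: swap A[5],A[5]; lo=6,mid=6 → 7 8 10 5 4 11 14 15 19 16 12 18
A[mid]=14<18: swap A[6],A[6]; lo=7,mid=7 → 7 8 10 5 4 11 14 15 19 16 12 18
A[mid]=15<18: swap A[7],A[7]; lo=8,mid=8 → 7 8 10 5 4 11 14 15 19 16 12 18
A[mid]=19>18: swap A[8],A[11]; hi=10 → 7 8 10 5 4 11 14 15 18 16 12 19
A[mid]=18=18: mid=9
A[mid]=16<18: swap A[8],A[9]; lo=9,mid=10 → 7 8 10 5 4 11 14 15 16 18 12 19
A[mid]=12<18: swap A[9],A[10]; lo=10,mid=11 → 7 8 10 5 4 11 14 15 16 12 18 19
end: lo=10, hi=10; A = 7 8 10 5 4 11 14 15 16 12 18 19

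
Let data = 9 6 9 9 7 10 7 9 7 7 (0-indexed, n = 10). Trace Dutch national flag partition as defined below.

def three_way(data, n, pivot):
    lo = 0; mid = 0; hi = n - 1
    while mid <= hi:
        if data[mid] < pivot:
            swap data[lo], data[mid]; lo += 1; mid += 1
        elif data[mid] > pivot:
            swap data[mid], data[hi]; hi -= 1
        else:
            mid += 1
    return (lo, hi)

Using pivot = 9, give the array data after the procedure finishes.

6 7 7 7 7 9 9 9 9 10

lo=0 mid=0 hi=9
9=9: mid=1
6<9: swap(0,1), lo=1 mid=2 ⇒ 6 9 9 9 7 10 7 9 7 7
9=9: mid=3
9=9: mid=4
7<9: swap(1,4), lo=2 mid=5 ⇒ 6 7 9 9 9 10 7 9 7 7
10>9: swap(5,9), hi=8 ⇒ 6 7 9 9 9 7 7 9 7 10
7<9: swap(2,5), lo=3 mid=6 ⇒ 6 7 7 9 9 9 7 9 7 10
7<9: swap(3,6), lo=4 mid=7 ⇒ 6 7 7 7 9 9 9 9 7 10
9=9: mid=8
7<9: swap(4,8), lo=5 mid=9 ⇒ 6 7 7 7 7 9 9 9 9 10
done. lo=5 hi=8; data=6 7 7 7 7 9 9 9 9 10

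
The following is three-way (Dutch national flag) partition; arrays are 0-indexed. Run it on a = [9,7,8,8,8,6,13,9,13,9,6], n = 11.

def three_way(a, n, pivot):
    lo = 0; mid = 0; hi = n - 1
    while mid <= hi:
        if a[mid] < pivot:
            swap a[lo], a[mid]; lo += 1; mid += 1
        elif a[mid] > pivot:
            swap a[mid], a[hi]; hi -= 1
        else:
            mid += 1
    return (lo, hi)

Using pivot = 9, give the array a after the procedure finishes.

lo=0 mid=0 hi=10
9=9: mid=1
7<9: swap(0,1), lo=1 mid=2 ⇒ [7,9,8,8,8,6,13,9,13,9,6]
8<9: swap(1,2), lo=2 mid=3 ⇒ [7,8,9,8,8,6,13,9,13,9,6]
8<9: swap(2,3), lo=3 mid=4 ⇒ [7,8,8,9,8,6,13,9,13,9,6]
8<9: swap(3,4), lo=4 mid=5 ⇒ [7,8,8,8,9,6,13,9,13,9,6]
6<9: swap(4,5), lo=5 mid=6 ⇒ [7,8,8,8,6,9,13,9,13,9,6]
13>9: swap(6,10), hi=9 ⇒ [7,8,8,8,6,9,6,9,13,9,13]
6<9: swap(5,6), lo=6 mid=7 ⇒ [7,8,8,8,6,6,9,9,13,9,13]
9=9: mid=8
13>9: swap(8,9), hi=8 ⇒ [7,8,8,8,6,6,9,9,9,13,13]
9=9: mid=9
done. lo=6 hi=8; a=[7,8,8,8,6,6,9,9,9,13,13]

[7,8,8,8,6,6,9,9,9,13,13]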